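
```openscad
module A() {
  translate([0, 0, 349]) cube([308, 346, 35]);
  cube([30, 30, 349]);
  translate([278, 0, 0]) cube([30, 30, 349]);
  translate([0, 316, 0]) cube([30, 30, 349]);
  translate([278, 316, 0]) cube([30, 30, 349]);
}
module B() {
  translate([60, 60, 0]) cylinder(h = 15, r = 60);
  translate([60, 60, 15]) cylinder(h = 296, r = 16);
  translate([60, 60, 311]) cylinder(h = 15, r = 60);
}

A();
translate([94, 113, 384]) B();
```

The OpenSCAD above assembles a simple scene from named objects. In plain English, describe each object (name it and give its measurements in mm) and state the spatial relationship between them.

A is a four-legged stool. The seat is a 308×346×35 mm slab whose top surface is at z = 384 mm; four square legs, each 30×30 mm in cross-section, run from the floor (z = 0) to the underside of the seat, each flush with a corner of the seat.

B is a spool: two coaxial disc flanges of radius 60 mm and thickness 15 mm, joined by a core cylinder of radius 16 mm and height 296 mm. The lower flange rests on z = 0 and the three cylinders share a vertical axis.

The spool is on top of the stool, centred.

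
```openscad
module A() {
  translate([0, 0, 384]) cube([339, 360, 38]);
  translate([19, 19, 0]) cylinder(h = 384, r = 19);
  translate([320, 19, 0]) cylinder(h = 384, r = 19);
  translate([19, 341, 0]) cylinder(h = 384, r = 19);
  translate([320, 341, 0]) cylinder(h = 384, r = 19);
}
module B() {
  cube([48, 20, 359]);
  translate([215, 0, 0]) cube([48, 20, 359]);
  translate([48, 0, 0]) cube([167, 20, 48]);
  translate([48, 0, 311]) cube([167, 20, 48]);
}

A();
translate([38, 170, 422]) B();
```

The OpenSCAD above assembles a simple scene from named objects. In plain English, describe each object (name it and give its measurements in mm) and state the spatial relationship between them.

A is a four-legged stool. The seat is 339×360 mm, 38 mm thick, top at z = 422 mm. It stands on four round legs, each 38 mm in diameter, from z = 0 to the seat underside, each leg's axis is inset half a diameter from the nearest pair of seat edges (so the leg's bounding box is flush with the corner).

B is a rectangular picture frame lying in the x–z plane (depth along y). The opening is 167 mm wide (x) by 263 mm tall (z), surrounded by a border 48 mm wide on all four sides. The frame is 20 mm deep and is made of two full-height vertical stiles with two horizontal rails fitted between them.

The picture frame is on top of the stool, centred.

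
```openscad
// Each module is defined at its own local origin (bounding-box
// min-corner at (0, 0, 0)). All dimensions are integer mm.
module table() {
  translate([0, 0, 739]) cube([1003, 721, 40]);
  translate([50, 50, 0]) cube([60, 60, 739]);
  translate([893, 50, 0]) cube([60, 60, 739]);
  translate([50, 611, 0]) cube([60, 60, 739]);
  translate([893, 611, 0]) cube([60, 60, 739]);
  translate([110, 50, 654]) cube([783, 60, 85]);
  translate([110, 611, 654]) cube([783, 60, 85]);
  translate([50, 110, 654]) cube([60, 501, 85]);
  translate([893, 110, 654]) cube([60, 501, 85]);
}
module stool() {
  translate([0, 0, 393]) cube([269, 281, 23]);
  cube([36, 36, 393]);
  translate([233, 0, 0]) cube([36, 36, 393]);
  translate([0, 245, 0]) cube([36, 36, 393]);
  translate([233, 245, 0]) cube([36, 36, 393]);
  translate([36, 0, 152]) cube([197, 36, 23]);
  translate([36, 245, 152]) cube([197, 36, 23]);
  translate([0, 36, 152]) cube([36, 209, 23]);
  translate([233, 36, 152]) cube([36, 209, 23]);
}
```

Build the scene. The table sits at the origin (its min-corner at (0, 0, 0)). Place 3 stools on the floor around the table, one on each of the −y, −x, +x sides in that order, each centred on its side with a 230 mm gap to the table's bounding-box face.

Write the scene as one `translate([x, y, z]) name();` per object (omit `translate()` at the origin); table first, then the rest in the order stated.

table();
translate([367, -511, 0]) stool();
translate([-499, 220, 0]) stool();
translate([1233, 220, 0]) stool();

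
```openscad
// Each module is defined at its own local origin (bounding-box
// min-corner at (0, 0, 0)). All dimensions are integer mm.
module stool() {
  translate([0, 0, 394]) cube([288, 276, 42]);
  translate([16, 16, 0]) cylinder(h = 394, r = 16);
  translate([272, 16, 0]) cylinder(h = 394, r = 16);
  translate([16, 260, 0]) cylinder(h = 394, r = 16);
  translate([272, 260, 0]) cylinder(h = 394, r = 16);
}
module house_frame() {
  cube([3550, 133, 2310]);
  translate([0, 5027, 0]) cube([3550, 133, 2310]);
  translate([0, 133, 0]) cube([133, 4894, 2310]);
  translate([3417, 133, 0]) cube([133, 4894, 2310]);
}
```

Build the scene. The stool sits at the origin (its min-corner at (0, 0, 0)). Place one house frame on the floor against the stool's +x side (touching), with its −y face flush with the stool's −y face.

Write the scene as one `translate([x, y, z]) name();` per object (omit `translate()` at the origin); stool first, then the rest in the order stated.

stool();
translate([288, 0, 0]) house_frame();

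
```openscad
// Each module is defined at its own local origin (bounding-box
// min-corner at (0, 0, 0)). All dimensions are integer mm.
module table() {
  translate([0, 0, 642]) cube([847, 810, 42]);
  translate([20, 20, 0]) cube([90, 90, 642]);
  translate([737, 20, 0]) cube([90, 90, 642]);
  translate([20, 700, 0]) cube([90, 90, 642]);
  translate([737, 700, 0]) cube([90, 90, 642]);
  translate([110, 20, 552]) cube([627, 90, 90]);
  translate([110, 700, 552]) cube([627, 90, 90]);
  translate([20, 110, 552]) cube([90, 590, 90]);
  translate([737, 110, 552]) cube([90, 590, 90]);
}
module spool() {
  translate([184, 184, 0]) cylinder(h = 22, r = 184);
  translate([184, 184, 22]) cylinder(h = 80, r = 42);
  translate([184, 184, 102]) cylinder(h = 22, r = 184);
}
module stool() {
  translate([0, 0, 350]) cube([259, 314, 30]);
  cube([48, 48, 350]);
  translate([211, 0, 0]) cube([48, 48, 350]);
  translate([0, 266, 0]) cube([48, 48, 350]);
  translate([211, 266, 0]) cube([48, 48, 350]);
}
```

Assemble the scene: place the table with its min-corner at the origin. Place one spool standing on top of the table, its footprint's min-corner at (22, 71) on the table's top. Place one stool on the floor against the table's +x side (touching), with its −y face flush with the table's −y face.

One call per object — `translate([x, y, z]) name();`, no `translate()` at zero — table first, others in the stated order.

table();
translate([22, 71, 684]) spool();
translate([847, 0, 0]) stool();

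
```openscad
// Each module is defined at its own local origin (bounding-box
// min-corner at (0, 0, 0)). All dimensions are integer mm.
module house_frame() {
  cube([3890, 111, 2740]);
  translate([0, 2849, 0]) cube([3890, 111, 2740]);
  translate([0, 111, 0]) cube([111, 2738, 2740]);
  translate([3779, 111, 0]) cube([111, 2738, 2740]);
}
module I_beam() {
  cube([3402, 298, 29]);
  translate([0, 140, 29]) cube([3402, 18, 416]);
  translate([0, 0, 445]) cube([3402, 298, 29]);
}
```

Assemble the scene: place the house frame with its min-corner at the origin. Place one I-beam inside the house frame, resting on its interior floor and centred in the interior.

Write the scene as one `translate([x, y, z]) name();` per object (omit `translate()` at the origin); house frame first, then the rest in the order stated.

house_frame();
translate([244, 1331, 0]) I_beam();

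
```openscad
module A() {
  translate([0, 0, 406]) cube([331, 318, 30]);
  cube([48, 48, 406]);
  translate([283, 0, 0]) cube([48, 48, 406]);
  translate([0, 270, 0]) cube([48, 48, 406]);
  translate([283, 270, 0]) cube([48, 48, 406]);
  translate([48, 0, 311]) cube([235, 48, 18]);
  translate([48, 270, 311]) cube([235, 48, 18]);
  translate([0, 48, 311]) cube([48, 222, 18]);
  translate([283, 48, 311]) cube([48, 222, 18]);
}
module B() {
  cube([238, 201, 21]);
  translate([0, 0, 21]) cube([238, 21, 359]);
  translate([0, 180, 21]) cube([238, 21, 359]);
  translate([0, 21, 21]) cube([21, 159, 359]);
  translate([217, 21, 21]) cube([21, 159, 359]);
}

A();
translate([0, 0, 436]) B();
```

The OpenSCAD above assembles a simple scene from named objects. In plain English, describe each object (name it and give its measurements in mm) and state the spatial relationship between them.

A is a four-legged stool. The seat is a 331×318×30 mm slab whose top surface is at z = 436 mm; four square legs, each 48×48 mm in cross-section, run from the floor (z = 0) to the underside of the seat, each flush with a corner of the seat. Four stretchers, 48 mm wide and 18 mm tall, connect adjacent legs with their undersides at z = 311 mm, each running between the inner faces of the legs it joins and aligned with the legs' outer faces on the other axis.

B is an open-topped rectangular box: outside dimensions 238×201×380 mm, with a uniform wall and base thickness of 21 mm. The base is a full 238×201 slab on the floor; four walls sit on top of the base. The front and back walls (the −y and +y sides) span the full width; the two side walls fit between them.

The open box is on top of the stool.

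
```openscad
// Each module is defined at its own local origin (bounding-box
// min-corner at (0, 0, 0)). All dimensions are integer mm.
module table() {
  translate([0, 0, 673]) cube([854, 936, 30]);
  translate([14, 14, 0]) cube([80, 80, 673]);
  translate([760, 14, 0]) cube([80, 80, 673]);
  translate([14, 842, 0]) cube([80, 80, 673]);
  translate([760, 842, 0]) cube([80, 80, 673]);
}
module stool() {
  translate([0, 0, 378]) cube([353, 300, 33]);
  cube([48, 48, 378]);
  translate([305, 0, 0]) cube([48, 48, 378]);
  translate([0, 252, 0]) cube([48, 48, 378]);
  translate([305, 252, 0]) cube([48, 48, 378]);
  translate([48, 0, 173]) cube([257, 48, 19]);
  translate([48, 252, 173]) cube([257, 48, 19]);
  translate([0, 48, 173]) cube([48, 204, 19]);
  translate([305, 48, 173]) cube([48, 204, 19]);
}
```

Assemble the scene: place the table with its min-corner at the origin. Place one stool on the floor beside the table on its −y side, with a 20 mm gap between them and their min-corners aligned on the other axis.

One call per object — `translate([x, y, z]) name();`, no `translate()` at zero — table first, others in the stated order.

table();
translate([0, -320, 0]) stool();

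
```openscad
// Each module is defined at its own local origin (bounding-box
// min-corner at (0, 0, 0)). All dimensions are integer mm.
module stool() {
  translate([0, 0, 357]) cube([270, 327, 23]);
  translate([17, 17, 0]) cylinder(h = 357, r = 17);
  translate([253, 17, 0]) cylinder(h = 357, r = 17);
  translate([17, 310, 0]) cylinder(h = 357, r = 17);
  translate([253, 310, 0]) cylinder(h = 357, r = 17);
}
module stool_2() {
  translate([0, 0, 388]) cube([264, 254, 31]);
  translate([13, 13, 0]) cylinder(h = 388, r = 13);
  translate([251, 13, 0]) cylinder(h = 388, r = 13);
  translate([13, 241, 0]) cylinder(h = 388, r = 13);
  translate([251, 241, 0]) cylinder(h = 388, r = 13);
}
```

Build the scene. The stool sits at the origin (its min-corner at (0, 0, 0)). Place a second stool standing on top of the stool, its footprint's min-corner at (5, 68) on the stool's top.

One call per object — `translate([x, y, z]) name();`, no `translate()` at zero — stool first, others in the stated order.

stool();
translate([5, 68, 380]) stool_2();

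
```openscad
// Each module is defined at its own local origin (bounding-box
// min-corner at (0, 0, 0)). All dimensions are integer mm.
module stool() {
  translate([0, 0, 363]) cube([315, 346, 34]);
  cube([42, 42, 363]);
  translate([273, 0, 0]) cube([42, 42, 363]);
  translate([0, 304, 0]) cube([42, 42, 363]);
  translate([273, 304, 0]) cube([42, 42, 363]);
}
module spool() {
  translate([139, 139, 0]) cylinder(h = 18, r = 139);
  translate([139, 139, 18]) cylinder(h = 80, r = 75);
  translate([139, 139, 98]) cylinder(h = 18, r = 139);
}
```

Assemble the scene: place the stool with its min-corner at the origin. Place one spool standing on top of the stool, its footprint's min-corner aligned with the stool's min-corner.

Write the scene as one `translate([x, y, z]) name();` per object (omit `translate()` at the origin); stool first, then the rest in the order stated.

stool();
translate([0, 0, 397]) spool();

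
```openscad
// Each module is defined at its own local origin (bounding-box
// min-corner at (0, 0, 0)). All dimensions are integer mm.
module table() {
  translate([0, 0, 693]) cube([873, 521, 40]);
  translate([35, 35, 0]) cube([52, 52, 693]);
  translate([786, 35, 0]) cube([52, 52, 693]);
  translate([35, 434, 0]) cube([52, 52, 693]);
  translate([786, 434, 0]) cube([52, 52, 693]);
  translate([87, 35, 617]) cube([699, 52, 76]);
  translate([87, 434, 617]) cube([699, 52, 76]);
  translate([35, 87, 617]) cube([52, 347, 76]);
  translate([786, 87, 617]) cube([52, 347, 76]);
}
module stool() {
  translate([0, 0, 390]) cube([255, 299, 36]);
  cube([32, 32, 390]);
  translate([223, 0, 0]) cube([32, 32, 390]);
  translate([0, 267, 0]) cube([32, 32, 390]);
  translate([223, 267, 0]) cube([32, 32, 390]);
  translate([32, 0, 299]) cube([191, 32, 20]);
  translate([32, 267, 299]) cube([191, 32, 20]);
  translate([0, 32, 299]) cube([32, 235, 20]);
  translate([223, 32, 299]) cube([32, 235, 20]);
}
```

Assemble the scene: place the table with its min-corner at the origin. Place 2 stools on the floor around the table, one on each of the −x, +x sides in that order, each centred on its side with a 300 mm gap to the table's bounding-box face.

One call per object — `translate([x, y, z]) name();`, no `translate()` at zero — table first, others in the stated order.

table();
translate([-555, 111, 0]) stool();
translate([1173, 111, 0]) stool();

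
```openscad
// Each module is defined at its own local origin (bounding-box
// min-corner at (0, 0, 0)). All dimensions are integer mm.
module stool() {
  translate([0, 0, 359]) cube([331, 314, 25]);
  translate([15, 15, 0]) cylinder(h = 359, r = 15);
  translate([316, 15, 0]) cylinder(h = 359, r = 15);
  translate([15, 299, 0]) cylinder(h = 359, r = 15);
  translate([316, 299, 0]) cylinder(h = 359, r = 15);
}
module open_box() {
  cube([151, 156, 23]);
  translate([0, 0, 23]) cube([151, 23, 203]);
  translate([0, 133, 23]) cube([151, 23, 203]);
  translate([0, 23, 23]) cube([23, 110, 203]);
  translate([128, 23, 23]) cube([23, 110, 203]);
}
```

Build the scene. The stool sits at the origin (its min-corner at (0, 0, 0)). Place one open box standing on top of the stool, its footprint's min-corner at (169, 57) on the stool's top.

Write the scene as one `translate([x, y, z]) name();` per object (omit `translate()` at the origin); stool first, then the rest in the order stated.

stool();
translate([169, 57, 384]) open_box();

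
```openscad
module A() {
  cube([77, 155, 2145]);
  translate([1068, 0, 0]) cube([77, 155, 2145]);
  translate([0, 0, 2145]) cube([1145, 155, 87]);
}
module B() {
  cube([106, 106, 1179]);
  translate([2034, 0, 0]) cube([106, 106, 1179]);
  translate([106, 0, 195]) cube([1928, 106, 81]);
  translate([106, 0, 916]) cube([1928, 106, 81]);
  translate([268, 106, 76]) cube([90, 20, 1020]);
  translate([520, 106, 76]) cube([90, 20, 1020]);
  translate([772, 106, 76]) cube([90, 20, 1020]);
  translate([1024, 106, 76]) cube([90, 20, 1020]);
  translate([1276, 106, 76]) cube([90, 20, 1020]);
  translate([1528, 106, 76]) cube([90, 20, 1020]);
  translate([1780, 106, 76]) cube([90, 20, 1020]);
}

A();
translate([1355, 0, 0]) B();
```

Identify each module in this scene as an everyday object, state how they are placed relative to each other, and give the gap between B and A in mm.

A is a door frame. B is a fence section. The fence section is on the floor beside the door frame on its +x side. The gap between the fence section and the door frame is 210 mm.

The fence section's nearest face is 210 mm from the door frame's +x face.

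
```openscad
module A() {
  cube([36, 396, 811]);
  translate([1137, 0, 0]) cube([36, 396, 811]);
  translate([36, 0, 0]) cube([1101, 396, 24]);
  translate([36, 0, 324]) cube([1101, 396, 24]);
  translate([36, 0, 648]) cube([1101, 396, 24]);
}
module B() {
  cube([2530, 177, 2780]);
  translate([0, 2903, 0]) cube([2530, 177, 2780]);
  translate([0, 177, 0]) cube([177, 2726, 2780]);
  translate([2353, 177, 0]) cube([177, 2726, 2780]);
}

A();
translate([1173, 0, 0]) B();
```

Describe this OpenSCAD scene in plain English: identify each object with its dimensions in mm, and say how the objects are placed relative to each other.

A is a bookshelf 1173 mm wide overall, 396 mm deep and 811 mm tall. The two sides are 36 mm thick vertical panels. 3 horizontal shelves of 24 mm thickness span between the inner faces of the sides; the lowest shelf sits on the floor and shelves are stacked with a clear vertical gap of 300 mm between each pair.

B is a box-shaped house frame (walls only): outside footprint 2530×3080 mm, wall height 2780 mm, wall thickness 177 mm. The two y-facing walls run the full x-width; the two x-facing walls fit between the inner faces of the y-facing walls.

The house frame is against the bookshelf's +x side, with their −y faces flush.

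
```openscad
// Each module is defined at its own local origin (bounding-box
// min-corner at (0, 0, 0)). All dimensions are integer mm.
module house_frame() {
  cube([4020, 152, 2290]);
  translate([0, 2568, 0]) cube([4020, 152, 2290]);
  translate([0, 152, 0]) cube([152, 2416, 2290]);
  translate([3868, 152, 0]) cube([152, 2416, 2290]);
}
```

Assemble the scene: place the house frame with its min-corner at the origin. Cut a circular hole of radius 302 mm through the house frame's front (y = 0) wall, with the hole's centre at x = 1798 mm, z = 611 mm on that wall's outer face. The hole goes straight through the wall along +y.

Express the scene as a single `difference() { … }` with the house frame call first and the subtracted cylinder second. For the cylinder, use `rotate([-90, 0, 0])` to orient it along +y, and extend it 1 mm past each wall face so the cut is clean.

difference() {
  house_frame();
  translate([1798, -1, 611]) rotate([-90, 0, 0]) cylinder(h = 154, r = 302);
}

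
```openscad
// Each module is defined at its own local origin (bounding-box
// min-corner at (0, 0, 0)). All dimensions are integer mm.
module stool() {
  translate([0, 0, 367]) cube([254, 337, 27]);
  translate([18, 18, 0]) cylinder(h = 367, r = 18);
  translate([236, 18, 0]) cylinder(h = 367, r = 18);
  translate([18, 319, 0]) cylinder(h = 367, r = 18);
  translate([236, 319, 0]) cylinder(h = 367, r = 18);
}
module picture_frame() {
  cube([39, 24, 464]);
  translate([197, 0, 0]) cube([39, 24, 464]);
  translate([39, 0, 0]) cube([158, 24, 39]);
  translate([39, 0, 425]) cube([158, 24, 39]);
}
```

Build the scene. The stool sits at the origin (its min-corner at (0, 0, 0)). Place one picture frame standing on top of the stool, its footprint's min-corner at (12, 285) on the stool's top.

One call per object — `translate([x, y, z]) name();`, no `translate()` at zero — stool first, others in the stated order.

stool();
translate([12, 285, 394]) picture_frame();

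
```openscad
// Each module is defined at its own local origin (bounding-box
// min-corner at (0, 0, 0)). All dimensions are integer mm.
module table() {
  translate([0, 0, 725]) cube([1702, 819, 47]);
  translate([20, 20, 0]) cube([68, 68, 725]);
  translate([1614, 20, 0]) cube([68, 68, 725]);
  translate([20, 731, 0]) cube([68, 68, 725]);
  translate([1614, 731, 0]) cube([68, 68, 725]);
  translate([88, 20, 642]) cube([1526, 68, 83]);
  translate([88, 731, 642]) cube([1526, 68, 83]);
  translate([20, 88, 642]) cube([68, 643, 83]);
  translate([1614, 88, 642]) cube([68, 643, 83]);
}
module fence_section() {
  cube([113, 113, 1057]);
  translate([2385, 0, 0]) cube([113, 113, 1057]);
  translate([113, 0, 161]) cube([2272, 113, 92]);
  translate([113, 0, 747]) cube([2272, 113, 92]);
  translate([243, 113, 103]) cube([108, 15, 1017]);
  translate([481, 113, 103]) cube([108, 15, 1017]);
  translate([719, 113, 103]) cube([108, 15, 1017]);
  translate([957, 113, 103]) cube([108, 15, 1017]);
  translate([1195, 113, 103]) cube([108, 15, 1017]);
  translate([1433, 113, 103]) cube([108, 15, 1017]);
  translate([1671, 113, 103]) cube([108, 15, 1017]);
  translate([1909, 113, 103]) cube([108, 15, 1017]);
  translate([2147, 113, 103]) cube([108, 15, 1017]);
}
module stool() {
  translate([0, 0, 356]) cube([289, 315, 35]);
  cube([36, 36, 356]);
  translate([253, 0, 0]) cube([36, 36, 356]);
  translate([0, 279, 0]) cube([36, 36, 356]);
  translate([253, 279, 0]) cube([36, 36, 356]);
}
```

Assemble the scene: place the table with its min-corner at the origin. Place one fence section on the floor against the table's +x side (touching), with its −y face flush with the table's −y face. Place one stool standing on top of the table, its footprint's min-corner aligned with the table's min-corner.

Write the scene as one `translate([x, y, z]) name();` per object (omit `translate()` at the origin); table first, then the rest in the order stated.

table();
translate([1702, 0, 0]) fence_section();
translate([0, 0, 772]) stool();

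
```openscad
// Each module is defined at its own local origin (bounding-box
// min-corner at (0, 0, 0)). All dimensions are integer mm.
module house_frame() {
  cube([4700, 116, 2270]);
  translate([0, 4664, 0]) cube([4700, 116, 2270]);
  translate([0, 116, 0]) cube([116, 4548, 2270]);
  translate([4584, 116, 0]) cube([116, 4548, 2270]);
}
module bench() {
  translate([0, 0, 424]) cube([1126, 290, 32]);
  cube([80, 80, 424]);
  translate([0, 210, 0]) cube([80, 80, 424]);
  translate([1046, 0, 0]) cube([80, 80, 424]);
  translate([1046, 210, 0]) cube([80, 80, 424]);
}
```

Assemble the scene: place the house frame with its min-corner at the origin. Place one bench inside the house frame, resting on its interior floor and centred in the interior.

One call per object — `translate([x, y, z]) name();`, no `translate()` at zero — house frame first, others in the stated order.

house_frame();
translate([1787, 2245, 0]) bench();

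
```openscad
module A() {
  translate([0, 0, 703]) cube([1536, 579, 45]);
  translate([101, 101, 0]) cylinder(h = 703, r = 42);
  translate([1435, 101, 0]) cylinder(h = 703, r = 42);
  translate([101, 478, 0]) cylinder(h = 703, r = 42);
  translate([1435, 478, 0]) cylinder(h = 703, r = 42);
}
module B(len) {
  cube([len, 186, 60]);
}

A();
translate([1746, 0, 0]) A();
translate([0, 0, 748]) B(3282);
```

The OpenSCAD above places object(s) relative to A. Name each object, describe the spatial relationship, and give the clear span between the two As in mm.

A is a table. B is a beam. A beam spans the tops of two tables. The clear span between the two tables is 210 mm.

Second table starts at x = 1746; first ends at x = 1536; clear span = 1746 − 1536 = 210 mm.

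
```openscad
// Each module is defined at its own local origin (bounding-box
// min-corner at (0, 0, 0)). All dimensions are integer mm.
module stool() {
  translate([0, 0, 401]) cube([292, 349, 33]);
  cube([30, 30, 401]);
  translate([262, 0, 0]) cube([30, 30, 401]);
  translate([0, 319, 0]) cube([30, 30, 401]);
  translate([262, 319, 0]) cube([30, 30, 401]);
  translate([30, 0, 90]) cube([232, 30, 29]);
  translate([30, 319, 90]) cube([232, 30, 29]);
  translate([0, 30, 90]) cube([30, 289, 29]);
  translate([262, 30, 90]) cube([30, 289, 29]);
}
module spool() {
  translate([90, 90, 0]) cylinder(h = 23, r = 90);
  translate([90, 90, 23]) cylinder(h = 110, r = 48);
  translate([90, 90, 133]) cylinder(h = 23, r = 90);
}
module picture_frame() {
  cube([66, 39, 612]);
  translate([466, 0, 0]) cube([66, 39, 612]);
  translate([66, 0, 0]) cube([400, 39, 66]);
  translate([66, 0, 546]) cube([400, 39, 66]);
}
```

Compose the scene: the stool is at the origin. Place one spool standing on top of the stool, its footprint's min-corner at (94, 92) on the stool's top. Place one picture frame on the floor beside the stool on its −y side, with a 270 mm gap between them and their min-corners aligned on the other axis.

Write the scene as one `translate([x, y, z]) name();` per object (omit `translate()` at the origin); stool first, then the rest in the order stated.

stool();
translate([94, 92, 434]) spool();
translate([0, -309, 0]) picture_frame();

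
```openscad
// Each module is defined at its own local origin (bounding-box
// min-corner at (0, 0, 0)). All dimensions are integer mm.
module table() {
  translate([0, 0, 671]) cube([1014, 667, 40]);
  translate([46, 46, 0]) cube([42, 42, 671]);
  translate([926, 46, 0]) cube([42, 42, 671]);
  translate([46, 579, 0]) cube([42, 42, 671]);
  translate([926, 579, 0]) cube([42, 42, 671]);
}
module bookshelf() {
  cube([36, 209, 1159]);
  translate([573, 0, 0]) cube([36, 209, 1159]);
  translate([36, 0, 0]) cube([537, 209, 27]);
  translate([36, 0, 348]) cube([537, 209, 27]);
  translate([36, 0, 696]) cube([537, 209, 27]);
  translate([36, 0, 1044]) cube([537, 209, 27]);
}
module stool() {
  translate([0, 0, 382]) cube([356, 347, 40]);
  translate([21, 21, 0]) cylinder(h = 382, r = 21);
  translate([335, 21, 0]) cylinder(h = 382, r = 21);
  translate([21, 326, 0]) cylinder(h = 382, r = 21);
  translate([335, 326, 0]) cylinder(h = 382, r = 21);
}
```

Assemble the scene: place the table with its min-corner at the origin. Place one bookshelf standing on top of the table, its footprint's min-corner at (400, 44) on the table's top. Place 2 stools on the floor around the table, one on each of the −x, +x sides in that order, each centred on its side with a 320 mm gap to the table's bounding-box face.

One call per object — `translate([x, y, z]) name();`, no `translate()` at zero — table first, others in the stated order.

table();
translate([400, 44, 711]) bookshelf();
translate([-676, 160, 0]) stool();
translate([1334, 160, 0]) stool();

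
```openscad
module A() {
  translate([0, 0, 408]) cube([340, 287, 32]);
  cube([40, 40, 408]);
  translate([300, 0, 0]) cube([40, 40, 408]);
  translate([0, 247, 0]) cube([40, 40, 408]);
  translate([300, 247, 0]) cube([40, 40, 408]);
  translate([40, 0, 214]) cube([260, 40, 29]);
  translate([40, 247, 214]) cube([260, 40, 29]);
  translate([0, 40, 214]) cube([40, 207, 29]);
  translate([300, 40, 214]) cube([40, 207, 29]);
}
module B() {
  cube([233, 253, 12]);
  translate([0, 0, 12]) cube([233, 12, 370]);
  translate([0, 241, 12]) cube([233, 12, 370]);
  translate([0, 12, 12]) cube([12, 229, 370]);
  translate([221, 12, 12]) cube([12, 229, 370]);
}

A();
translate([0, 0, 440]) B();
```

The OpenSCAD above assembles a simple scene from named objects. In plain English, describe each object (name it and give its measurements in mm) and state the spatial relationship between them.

A is a simple wooden stool: a rectangular seat 340 mm (x) by 287 mm (y), 32 mm thick, top face at z = 440 mm, on four square legs, each 40×40 mm in cross-section. The legs rest on z = 0, each flush with a corner of the seat. Four stretchers, 40 mm wide and 29 mm tall, connect adjacent legs with their undersides at z = 214 mm, each running between the inner faces of the legs it joins and aligned with the legs' outer faces on the other axis.

B is an open-topped rectangular box: outside dimensions 233×253×382 mm, with a uniform wall and base thickness of 12 mm. The base is a full 233×253 slab on the floor; four walls sit on top of the base. The front and back walls (the −y and +y sides) span the full width; the two side walls fit between them.

The open box is on top of the stool.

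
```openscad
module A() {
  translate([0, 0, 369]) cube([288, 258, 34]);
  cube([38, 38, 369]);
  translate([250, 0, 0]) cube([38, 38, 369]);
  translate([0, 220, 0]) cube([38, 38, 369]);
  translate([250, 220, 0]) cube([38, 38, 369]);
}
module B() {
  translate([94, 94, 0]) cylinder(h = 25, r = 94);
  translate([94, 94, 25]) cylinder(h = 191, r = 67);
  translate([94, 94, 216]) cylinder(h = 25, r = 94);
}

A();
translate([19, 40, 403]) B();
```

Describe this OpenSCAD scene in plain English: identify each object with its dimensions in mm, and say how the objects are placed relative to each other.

A is a simple wooden stool: a rectangular seat 288 mm (x) by 258 mm (y), 34 mm thick, top face at z = 403 mm, on four square legs, each 38×38 mm in cross-section. The legs rest on z = 0, each flush with a corner of the seat.

B is a spool: two coaxial disc flanges of radius 94 mm and thickness 25 mm, joined by a core cylinder of radius 67 mm and height 191 mm. The lower flange rests on z = 0 and the three cylinders share a vertical axis.

The spool is on top of the stool.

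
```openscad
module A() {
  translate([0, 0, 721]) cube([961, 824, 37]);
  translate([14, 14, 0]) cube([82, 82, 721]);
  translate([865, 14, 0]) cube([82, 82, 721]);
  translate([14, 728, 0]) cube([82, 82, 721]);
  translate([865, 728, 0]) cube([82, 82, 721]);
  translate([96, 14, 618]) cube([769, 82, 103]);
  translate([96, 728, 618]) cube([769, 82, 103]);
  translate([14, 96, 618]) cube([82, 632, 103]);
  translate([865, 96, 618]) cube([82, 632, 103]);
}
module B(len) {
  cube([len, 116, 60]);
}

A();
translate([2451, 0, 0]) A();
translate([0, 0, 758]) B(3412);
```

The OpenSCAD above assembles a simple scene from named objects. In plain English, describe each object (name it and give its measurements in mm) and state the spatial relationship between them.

A is a table with a 961×824 mm rectangular top, 37 mm thick, top surface at z = 758 mm, supported by four 82×82 mm square legs, each inset 14 mm from the nearest pair of top edges, running from the floor. Four apron rails, 82 mm thick and 103 mm tall, run between adjacent legs with their top edges flush with the underside of the top and their outer faces flush with the legs' outer faces.

B is a rectangular beam 3412 mm long (x), 116 mm deep (y), 60 mm thick (z).

The beam spans the tops of two tables placed 1490 mm apart, resting at z = 758 mm.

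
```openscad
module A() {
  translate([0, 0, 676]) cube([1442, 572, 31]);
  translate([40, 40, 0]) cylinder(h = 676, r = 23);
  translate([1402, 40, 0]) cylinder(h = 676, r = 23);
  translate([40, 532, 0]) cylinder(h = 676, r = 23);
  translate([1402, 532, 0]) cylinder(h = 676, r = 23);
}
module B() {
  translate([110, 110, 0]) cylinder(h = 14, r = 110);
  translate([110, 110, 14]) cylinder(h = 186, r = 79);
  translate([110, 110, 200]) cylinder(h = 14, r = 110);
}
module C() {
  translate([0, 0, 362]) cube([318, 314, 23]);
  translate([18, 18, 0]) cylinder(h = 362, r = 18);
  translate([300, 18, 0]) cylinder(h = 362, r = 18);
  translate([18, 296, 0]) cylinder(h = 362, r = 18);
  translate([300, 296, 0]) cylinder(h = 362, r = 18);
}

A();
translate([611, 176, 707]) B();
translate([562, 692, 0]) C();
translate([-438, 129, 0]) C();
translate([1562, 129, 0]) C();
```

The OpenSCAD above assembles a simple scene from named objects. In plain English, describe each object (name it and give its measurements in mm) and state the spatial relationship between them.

A is a table: top 1442 mm (x) × 572 mm (y), 31 mm thick, upper face at z = 707 mm, on four round legs of 46 mm diameter, each leg's bounding box inset 17 mm from the nearest pair of top edges, running from z = 0 to the bottom of the top.

B is a spool: two coaxial disc flanges of radius 110 mm and thickness 14 mm, joined by a core cylinder of radius 79 mm and height 186 mm. The lower flange rests on z = 0 and the three cylinders share a vertical axis.

C is a four-legged stool. The seat is a 318×314×23 mm slab whose top surface is at z = 385 mm; four round legs, each 36 mm in diameter, run from the floor (z = 0) to the underside of the seat, each leg's axis is inset half a diameter from the nearest pair of seat edges (so the leg's bounding box is flush with the corner).

The spool is on top of the table, centred. Three stools sit around the table at the +y, −x, +x sides.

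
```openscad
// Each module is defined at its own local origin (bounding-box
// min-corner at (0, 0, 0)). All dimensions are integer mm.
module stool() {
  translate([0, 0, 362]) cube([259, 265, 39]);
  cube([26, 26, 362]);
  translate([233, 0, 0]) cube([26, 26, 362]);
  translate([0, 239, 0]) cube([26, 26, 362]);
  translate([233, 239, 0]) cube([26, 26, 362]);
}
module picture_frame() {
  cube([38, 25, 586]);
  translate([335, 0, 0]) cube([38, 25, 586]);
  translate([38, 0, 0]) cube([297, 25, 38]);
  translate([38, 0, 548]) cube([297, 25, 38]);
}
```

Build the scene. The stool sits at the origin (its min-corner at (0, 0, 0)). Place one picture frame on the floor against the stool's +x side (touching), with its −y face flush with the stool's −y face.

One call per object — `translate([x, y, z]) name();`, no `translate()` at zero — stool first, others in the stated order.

stool();
translate([259, 0, 0]) picture_frame();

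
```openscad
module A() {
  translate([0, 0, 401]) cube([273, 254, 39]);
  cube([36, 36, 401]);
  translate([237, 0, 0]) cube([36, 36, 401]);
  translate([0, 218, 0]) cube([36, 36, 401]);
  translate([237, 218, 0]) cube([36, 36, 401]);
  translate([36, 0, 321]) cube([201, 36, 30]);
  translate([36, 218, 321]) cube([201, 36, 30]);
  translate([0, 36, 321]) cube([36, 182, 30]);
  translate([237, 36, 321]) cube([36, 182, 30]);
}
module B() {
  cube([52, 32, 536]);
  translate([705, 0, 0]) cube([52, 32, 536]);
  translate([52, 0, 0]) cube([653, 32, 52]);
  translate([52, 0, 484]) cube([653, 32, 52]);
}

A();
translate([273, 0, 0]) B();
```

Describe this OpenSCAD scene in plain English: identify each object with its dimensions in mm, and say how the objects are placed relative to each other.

A is a four-legged stool. The seat is a 273×254×39 mm slab whose top surface is at z = 440 mm; four square legs, each 36×36 mm in cross-section, run from the floor (z = 0) to the underside of the seat, each flush with a corner of the seat. Four stretchers, 36 mm wide and 30 mm tall, connect adjacent legs with their undersides at z = 321 mm, each running between the inner faces of the legs it joins and aligned with the legs' outer faces on the other axis.

B is a rectangular picture frame lying in the x–z plane (depth along y). The opening is 653 mm wide (x) by 432 mm tall (z), surrounded by a border 52 mm wide on all four sides. The frame is 32 mm deep and is made of two full-height vertical stiles with two horizontal rails fitted between them.

The picture frame is against the stool's +x side, with their −y faces flush.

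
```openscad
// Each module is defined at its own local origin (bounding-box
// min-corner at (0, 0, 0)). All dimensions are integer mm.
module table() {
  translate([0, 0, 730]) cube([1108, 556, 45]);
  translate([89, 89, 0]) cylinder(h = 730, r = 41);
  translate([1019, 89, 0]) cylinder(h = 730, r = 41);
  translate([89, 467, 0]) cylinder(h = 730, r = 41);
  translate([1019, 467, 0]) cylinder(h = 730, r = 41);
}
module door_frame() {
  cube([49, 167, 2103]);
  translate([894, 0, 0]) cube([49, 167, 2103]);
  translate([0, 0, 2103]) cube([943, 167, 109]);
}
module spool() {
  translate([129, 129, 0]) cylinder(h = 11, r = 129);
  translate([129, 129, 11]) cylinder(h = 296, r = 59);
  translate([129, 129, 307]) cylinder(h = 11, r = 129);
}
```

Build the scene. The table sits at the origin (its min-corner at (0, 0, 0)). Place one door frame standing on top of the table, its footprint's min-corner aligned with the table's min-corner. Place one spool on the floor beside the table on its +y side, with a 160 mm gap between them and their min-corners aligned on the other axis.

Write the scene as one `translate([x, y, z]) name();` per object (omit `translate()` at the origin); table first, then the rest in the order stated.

table();
translate([0, 0, 775]) door_frame();
translate([0, 716, 0]) spool();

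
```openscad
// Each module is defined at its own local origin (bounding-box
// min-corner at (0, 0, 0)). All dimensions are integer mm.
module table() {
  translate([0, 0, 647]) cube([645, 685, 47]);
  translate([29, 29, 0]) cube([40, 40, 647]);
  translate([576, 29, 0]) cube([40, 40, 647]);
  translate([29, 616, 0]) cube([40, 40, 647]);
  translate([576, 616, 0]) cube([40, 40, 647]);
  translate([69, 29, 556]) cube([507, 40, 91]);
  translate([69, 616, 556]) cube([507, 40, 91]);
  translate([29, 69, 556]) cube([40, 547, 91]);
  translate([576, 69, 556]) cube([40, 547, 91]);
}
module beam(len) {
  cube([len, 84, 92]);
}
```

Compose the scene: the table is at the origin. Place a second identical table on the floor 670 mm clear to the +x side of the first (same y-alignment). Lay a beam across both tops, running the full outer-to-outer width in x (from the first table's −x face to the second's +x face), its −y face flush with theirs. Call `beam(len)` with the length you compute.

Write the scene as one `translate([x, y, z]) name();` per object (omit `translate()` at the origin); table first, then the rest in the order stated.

table();
translate([1315, 0, 0]) table();
translate([0, 0, 694]) beam(1960);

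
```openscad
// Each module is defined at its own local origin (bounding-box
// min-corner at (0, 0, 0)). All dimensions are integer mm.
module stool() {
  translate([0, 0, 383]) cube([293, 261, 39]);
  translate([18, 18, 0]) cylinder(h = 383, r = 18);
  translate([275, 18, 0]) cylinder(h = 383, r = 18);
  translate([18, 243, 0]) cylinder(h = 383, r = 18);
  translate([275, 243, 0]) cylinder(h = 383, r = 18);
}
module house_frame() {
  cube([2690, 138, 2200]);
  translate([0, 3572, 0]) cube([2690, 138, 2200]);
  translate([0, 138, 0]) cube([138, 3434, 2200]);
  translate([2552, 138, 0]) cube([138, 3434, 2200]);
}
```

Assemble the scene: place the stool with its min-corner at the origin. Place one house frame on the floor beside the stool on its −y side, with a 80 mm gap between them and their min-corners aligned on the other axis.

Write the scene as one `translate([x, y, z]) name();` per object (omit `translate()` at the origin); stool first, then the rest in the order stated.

stool();
translate([0, -3790, 0]) house_frame();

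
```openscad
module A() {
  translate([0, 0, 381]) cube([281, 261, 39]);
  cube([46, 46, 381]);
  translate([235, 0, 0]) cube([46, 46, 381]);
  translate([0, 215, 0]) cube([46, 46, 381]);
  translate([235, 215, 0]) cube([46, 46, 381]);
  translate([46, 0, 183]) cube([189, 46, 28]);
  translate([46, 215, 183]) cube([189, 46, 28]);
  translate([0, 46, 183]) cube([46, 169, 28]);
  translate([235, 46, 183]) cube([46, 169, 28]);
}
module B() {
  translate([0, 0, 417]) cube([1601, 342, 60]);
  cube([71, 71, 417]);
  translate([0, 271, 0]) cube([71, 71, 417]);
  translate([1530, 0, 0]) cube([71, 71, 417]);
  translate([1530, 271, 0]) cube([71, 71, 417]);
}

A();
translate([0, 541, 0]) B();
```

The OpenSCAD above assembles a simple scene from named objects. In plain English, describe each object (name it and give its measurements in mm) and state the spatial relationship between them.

A is a four-legged stool. The seat is 281×261 mm, 39 mm thick, top at z = 420 mm. It stands on four square legs, each 46×46 mm in cross-section, from z = 0 to the seat underside, each flush with a corner of the seat. Four stretchers, 46 mm wide and 28 mm tall, connect adjacent legs with their undersides at z = 183 mm, each running between the inner faces of the legs it joins and aligned with the legs' outer faces on the other axis.

B is a long wooden bench with a 1601 mm (x) × 342 mm (y) seat, 60 mm thick, its top surface 477 mm above the floor. Four 71 mm square legs at the seat corners, flush with the edges, run from z = 0 to the seat underside.

The bench is on the floor beside the stool on its +y side.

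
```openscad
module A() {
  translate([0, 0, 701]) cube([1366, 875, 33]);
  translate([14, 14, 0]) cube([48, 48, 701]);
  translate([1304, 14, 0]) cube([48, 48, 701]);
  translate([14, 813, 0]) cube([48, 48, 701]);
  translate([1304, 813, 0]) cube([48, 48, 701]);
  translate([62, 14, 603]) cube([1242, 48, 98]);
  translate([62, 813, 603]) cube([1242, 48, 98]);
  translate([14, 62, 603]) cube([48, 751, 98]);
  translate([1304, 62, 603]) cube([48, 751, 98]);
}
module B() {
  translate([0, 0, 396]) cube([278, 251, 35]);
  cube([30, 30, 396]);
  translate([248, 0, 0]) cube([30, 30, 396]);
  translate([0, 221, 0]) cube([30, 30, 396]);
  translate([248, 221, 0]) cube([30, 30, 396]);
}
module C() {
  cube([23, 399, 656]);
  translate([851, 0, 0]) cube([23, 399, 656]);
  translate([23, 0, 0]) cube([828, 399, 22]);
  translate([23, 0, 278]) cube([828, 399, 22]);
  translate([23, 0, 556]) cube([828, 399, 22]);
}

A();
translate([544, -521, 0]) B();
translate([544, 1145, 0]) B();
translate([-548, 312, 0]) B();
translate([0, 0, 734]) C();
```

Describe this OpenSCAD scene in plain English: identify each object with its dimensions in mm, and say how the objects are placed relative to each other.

A is a rectangular dining table. The top is 1366×875×33 mm with its upper surface at z = 734 mm. It stands on four 48×48 mm square legs, each inset 14 mm from the nearest pair of top edges, running from the floor to the underside of the top. Four apron rails, 48 mm thick and 98 mm tall, run between adjacent legs with their top edges flush with the underside of the top and their outer faces flush with the legs' outer faces.

B is a four-legged stool. The seat is 278×251 mm, 35 mm thick, top at z = 431 mm. It stands on four square legs, each 30×30 mm in cross-section, from z = 0 to the seat underside, each flush with a corner of the seat.

C is an open bookshelf. Two side panels, each 23 mm thick, 399 mm deep and 656 mm tall, stand 874 mm apart (outside-to-outside). Between them sit 3 shelves, each 22 mm thick and 399 mm deep, spanning the full gap between the sides. The bottom shelf rests on the floor (its underside at z = 0) and the clear gap between one shelf's top and the next shelf's underside is 256 mm.

Three stools sit around the table at the −y, +y, −x sides. The bookshelf is on top of the table.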